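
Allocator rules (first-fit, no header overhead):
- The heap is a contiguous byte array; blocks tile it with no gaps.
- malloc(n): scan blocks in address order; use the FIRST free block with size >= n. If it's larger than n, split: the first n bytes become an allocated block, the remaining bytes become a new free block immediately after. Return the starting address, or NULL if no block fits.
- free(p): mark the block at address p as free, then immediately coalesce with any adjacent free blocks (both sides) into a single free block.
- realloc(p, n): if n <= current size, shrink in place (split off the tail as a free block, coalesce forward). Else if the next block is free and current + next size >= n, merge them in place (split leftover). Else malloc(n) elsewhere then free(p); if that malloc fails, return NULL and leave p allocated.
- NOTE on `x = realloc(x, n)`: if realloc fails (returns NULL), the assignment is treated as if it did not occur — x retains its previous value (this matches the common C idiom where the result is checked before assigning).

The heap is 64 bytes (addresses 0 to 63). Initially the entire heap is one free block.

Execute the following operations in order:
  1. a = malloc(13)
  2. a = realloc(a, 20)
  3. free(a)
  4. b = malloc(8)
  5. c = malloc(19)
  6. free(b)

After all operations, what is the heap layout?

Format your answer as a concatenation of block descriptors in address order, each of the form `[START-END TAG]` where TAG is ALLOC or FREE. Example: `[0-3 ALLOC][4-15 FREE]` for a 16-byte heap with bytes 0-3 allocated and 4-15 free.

Answer: [0-7 FREE][8-26 ALLOC][27-63 FREE]

Derivation:
Op 1: a = malloc(13) -> a = 0; heap: [0-12 ALLOC][13-63 FREE]
Op 2: a = realloc(a, 20) -> a = 0; heap: [0-19 ALLOC][20-63 FREE]
Op 3: free(a) -> (freed a); heap: [0-63 FREE]
Op 4: b = malloc(8) -> b = 0; heap: [0-7 ALLOC][8-63 FREE]
Op 5: c = malloc(19) -> c = 8; heap: [0-7 ALLOC][8-26 ALLOC][27-63 FREE]
Op 6: free(b) -> (freed b); heap: [0-7 FREE][8-26 ALLOC][27-63 FREE]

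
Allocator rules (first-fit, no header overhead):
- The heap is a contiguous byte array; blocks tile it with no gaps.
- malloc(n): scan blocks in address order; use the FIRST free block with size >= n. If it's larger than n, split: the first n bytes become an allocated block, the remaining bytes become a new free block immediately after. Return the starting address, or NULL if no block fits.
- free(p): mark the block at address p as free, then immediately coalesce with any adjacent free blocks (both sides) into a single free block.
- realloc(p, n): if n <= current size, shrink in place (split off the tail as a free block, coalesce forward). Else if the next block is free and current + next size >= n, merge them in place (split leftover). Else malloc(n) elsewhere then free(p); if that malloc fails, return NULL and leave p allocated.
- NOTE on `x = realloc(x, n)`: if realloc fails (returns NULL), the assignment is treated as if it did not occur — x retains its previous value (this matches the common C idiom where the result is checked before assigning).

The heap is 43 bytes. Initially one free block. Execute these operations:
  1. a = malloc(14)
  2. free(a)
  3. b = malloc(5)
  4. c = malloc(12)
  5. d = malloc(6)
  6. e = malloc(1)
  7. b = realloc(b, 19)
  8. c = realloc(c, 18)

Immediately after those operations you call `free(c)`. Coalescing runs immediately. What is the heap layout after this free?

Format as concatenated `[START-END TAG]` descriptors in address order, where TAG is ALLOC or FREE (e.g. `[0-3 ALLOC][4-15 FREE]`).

Op 1: a = malloc(14) -> a = 0; heap: [0-13 ALLOC][14-42 FREE]
Op 2: free(a) -> (freed a); heap: [0-42 FREE]
Op 3: b = malloc(5) -> b = 0; heap: [0-4 ALLOC][5-42 FREE]
Op 4: c = malloc(12) -> c = 5; heap: [0-4 ALLOC][5-16 ALLOC][17-42 FREE]
Op 5: d = malloc(6) -> d = 17; heap: [0-4 ALLOC][5-16 ALLOC][17-22 ALLOC][23-42 FREE]
Op 6: e = malloc(1) -> e = 23; heap: [0-4 ALLOC][5-16 ALLOC][17-22 ALLOC][23-23 ALLOC][24-42 FREE]
Op 7: b = realloc(b, 19) -> b = 24; heap: [0-4 FREE][5-16 ALLOC][17-22 ALLOC][23-23 ALLOC][24-42 ALLOC]
Op 8: c = realloc(c, 18) -> NULL (c unchanged); heap: [0-4 FREE][5-16 ALLOC][17-22 ALLOC][23-23 ALLOC][24-42 ALLOC]
free(c): c = 5 -> block [5-16 ALLOC]; mark free, coalesce with adjacent free neighbors -> [0-16 FREE][17-22 ALLOC][23-23 ALLOC][24-42 ALLOC]

Answer: [0-16 FREE][17-22 ALLOC][23-23 ALLOC][24-42 ALLOC]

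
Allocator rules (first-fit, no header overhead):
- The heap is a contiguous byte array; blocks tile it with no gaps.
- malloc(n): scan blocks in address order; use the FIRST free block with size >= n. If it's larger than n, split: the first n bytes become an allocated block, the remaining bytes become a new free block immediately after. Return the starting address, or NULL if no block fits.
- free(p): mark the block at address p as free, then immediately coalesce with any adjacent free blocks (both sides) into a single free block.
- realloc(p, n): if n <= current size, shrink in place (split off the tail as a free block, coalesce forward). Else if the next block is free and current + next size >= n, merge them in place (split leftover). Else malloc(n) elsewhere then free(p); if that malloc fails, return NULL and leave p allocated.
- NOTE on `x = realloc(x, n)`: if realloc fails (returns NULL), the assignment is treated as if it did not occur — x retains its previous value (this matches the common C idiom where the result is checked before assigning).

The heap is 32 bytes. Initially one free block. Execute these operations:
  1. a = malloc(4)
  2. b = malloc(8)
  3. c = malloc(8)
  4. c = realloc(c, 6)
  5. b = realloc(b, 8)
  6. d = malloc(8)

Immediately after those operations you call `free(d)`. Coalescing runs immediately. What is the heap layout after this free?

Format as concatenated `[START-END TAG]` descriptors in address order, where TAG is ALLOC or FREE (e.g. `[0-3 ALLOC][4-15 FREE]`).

Op 1: a = malloc(4) -> a = 0; heap: [0-3 ALLOC][4-31 FREE]
Op 2: b = malloc(8) -> b = 4; heap: [0-3 ALLOC][4-11 ALLOC][12-31 FREE]
Op 3: c = malloc(8) -> c = 12; heap: [0-3 ALLOC][4-11 ALLOC][12-19 ALLOC][20-31 FREE]
Op 4: c = realloc(c, 6) -> c = 12; heap: [0-3 ALLOC][4-11 ALLOC][12-17 ALLOC][18-31 FREE]
Op 5: b = realloc(b, 8) -> b = 4; heap: [0-3 ALLOC][4-11 ALLOC][12-17 ALLOC][18-31 FREE]
Op 6: d = malloc(8) -> d = 18; heap: [0-3 ALLOC][4-11 ALLOC][12-17 ALLOC][18-25 ALLOC][26-31 FREE]
free(d): d = 18 -> block [18-25 ALLOC]; mark free, coalesce with adjacent free neighbors -> [0-3 ALLOC][4-11 ALLOC][12-17 ALLOC][18-31 FREE]

Answer: [0-3 ALLOC][4-11 ALLOC][12-17 ALLOC][18-31 FREE]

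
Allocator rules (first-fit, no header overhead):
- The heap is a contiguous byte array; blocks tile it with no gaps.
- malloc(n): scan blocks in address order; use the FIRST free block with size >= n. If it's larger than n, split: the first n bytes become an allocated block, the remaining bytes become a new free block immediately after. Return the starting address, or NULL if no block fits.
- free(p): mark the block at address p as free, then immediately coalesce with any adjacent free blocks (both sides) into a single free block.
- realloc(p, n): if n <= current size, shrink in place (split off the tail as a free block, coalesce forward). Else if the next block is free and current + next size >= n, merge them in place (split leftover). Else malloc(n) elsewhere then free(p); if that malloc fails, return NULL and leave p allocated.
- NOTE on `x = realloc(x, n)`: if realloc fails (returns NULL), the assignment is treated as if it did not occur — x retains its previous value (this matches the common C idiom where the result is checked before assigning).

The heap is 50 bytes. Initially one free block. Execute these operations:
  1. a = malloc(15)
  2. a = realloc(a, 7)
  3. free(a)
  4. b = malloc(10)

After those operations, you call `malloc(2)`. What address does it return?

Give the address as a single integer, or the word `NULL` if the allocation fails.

Answer: 10

Derivation:
Op 1: a = malloc(15) -> a = 0; heap: [0-14 ALLOC][15-49 FREE]
Op 2: a = realloc(a, 7) -> a = 0; heap: [0-6 ALLOC][7-49 FREE]
Op 3: free(a) -> (freed a); heap: [0-49 FREE]
Op 4: b = malloc(10) -> b = 0; heap: [0-9 ALLOC][10-49 FREE]
malloc(2): first-fit scan over [0-9 ALLOC][10-49 FREE] -> 10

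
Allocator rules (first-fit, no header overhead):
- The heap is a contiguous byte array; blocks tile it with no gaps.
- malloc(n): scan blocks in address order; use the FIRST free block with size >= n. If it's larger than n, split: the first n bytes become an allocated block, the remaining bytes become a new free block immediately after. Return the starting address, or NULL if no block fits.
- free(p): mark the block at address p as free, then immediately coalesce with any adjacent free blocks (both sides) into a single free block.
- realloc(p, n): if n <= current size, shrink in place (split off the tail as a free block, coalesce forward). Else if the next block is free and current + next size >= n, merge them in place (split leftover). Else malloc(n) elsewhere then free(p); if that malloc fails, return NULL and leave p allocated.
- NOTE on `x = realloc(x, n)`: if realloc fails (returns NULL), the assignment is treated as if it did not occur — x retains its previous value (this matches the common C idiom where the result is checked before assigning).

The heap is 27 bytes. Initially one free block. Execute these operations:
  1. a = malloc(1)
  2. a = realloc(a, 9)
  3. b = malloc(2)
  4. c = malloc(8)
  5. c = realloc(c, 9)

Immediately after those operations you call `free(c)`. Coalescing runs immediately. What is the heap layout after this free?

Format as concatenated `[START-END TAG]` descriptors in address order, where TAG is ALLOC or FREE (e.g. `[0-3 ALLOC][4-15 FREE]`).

Answer: [0-8 ALLOC][9-10 ALLOC][11-26 FREE]

Derivation:
Op 1: a = malloc(1) -> a = 0; heap: [0-0 ALLOC][1-26 FREE]
Op 2: a = realloc(a, 9) -> a = 0; heap: [0-8 ALLOC][9-26 FREE]
Op 3: b = malloc(2) -> b = 9; heap: [0-8 ALLOC][9-10 ALLOC][11-26 FREE]
Op 4: c = malloc(8) -> c = 11; heap: [0-8 ALLOC][9-10 ALLOC][11-18 ALLOC][19-26 FREE]
Op 5: c = realloc(c, 9) -> c = 11; heap: [0-8 ALLOC][9-10 ALLOC][11-19 ALLOC][20-26 FREE]
free(c): c = 11 -> block [11-19 ALLOC]; mark free, coalesce with adjacent free neighbors -> [0-8 ALLOC][9-10 ALLOC][11-26 FREE]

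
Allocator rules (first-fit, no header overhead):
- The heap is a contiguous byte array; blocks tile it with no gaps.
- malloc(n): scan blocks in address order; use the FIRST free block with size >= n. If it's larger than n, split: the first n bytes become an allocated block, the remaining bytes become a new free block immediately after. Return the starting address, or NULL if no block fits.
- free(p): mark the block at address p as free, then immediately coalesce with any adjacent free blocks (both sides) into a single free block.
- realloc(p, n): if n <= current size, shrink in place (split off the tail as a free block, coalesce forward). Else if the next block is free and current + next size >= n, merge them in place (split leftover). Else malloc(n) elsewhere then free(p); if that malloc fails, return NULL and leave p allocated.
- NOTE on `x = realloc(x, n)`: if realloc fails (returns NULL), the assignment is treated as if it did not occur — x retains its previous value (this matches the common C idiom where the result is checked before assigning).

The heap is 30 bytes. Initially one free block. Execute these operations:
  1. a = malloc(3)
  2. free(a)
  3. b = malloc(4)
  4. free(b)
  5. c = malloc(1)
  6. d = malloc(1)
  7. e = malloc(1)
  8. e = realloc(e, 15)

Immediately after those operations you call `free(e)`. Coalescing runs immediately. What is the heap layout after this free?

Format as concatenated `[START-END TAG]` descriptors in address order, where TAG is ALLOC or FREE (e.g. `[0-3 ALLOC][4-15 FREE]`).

Answer: [0-0 ALLOC][1-1 ALLOC][2-29 FREE]

Derivation:
Op 1: a = malloc(3) -> a = 0; heap: [0-2 ALLOC][3-29 FREE]
Op 2: free(a) -> (freed a); heap: [0-29 FREE]
Op 3: b = malloc(4) -> b = 0; heap: [0-3 ALLOC][4-29 FREE]
Op 4: free(b) -> (freed b); heap: [0-29 FREE]
Op 5: c = malloc(1) -> c = 0; heap: [0-0 ALLOC][1-29 FREE]
Op 6: d = malloc(1) -> d = 1; heap: [0-0 ALLOC][1-1 ALLOC][2-29 FREE]
Op 7: e = malloc(1) -> e = 2; heap: [0-0 ALLOC][1-1 ALLOC][2-2 ALLOC][3-29 FREE]
Op 8: e = realloc(e, 15) -> e = 2; heap: [0-0 ALLOC][1-1 ALLOC][2-16 ALLOC][17-29 FREE]
free(e): e = 2 -> block [2-16 ALLOC]; mark free, coalesce with adjacent free neighbors -> [0-0 ALLOC][1-1 ALLOC][2-29 FREE]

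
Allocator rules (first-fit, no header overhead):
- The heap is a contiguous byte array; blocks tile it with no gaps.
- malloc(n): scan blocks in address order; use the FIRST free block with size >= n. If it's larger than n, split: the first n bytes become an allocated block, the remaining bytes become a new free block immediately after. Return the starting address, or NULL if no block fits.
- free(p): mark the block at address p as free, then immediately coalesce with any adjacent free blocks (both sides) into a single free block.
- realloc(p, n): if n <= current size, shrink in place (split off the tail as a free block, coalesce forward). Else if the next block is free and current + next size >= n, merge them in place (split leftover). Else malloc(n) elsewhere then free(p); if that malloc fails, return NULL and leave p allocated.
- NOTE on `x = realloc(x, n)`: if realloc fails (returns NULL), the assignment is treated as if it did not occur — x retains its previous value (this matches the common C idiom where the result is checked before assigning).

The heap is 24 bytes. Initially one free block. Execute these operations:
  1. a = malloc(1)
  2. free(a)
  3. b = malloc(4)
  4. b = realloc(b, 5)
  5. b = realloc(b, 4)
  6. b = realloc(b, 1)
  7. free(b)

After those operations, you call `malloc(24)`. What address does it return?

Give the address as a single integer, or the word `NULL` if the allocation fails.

Answer: 0

Derivation:
Op 1: a = malloc(1) -> a = 0; heap: [0-0 ALLOC][1-23 FREE]
Op 2: free(a) -> (freed a); heap: [0-23 FREE]
Op 3: b = malloc(4) -> b = 0; heap: [0-3 ALLOC][4-23 FREE]
Op 4: b = realloc(b, 5) -> b = 0; heap: [0-4 ALLOC][5-23 FREE]
Op 5: b = realloc(b, 4) -> b = 0; heap: [0-3 ALLOC][4-23 FREE]
Op 6: b = realloc(b, 1) -> b = 0; heap: [0-0 ALLOC][1-23 FREE]
Op 7: free(b) -> (freed b); heap: [0-23 FREE]
malloc(24): first-fit scan over [0-23 FREE] -> 0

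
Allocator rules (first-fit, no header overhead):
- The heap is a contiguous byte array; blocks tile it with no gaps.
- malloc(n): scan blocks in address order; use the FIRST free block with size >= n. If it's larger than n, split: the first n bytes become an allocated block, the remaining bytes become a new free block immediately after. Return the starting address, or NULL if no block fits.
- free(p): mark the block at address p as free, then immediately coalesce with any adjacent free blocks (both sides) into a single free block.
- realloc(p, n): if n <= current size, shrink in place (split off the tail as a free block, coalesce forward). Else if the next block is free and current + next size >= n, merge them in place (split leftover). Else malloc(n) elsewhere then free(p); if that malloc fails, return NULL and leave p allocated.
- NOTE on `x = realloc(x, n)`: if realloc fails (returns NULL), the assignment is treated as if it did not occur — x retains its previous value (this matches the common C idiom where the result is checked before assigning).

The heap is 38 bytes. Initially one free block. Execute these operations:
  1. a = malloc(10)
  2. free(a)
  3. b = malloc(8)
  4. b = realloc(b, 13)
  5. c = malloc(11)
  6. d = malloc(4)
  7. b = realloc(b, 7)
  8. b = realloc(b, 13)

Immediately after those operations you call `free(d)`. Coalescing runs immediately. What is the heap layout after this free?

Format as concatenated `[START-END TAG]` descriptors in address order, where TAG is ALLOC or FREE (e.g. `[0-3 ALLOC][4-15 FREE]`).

Op 1: a = malloc(10) -> a = 0; heap: [0-9 ALLOC][10-37 FREE]
Op 2: free(a) -> (freed a); heap: [0-37 FREE]
Op 3: b = malloc(8) -> b = 0; heap: [0-7 ALLOC][8-37 FREE]
Op 4: b = realloc(b, 13) -> b = 0; heap: [0-12 ALLOC][13-37 FREE]
Op 5: c = malloc(11) -> c = 13; heap: [0-12 ALLOC][13-23 ALLOC][24-37 FREE]
Op 6: d = malloc(4) -> d = 24; heap: [0-12 ALLOC][13-23 ALLOC][24-27 ALLOC][28-37 FREE]
Op 7: b = realloc(b, 7) -> b = 0; heap: [0-6 ALLOC][7-12 FREE][13-23 ALLOC][24-27 ALLOC][28-37 FREE]
Op 8: b = realloc(b, 13) -> b = 0; heap: [0-12 ALLOC][13-23 ALLOC][24-27 ALLOC][28-37 FREE]
free(d): d = 24 -> block [24-27 ALLOC]; mark free, coalesce with adjacent free neighbors -> [0-12 ALLOC][13-23 ALLOC][24-37 FREE]

Answer: [0-12 ALLOC][13-23 ALLOC][24-37 FREE]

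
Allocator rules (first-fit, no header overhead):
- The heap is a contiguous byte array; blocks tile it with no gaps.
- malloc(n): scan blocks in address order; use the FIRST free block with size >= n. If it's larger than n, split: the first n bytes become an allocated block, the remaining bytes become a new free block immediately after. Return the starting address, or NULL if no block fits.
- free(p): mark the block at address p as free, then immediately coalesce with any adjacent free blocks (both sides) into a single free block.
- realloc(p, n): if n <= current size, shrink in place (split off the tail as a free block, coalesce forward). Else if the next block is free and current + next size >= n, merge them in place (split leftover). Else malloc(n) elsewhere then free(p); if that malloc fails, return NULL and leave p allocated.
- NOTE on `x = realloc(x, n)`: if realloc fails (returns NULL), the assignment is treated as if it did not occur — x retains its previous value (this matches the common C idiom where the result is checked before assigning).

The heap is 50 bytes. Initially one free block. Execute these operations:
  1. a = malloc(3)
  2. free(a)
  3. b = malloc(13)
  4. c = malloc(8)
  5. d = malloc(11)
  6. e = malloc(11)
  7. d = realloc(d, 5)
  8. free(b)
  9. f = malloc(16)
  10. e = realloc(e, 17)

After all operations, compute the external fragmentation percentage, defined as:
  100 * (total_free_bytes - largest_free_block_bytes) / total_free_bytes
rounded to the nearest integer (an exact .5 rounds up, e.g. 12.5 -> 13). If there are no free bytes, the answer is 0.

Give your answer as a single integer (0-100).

Answer: 35

Derivation:
Op 1: a = malloc(3) -> a = 0; heap: [0-2 ALLOC][3-49 FREE]
Op 2: free(a) -> (freed a); heap: [0-49 FREE]
Op 3: b = malloc(13) -> b = 0; heap: [0-12 ALLOC][13-49 FREE]
Op 4: c = malloc(8) -> c = 13; heap: [0-12 ALLOC][13-20 ALLOC][21-49 FREE]
Op 5: d = malloc(11) -> d = 21; heap: [0-12 ALLOC][13-20 ALLOC][21-31 ALLOC][32-49 FREE]
Op 6: e = malloc(11) -> e = 32; heap: [0-12 ALLOC][13-20 ALLOC][21-31 ALLOC][32-42 ALLOC][43-49 FREE]
Op 7: d = realloc(d, 5) -> d = 21; heap: [0-12 ALLOC][13-20 ALLOC][21-25 ALLOC][26-31 FREE][32-42 ALLOC][43-49 FREE]
Op 8: free(b) -> (freed b); heap: [0-12 FREE][13-20 ALLOC][21-25 ALLOC][26-31 FREE][32-42 ALLOC][43-49 FREE]
Op 9: f = malloc(16) -> f = NULL; heap: [0-12 FREE][13-20 ALLOC][21-25 ALLOC][26-31 FREE][32-42 ALLOC][43-49 FREE]
Op 10: e = realloc(e, 17) -> e = 32; heap: [0-12 FREE][13-20 ALLOC][21-25 ALLOC][26-31 FREE][32-48 ALLOC][49-49 FREE]
Free blocks: [13 6 1] total_free=20 largest=13 -> 100*(20-13)/20 = 700/20 = 35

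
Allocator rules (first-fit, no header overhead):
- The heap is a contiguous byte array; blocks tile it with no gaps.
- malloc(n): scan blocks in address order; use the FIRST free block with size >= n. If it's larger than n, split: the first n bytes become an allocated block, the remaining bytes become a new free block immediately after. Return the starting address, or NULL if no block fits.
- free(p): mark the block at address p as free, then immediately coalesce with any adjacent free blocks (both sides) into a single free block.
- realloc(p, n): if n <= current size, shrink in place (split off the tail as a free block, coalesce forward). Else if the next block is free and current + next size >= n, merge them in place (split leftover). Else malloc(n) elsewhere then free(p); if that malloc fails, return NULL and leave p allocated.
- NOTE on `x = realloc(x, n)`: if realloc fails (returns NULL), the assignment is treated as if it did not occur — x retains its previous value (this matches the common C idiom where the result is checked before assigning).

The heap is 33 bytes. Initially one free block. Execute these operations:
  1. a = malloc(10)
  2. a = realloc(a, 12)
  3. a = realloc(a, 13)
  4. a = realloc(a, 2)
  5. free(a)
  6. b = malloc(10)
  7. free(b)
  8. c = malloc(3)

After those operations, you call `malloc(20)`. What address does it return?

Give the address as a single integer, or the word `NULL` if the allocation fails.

Op 1: a = malloc(10) -> a = 0; heap: [0-9 ALLOC][10-32 FREE]
Op 2: a = realloc(a, 12) -> a = 0; heap: [0-11 ALLOC][12-32 FREE]
Op 3: a = realloc(a, 13) -> a = 0; heap: [0-12 ALLOC][13-32 FREE]
Op 4: a = realloc(a, 2) -> a = 0; heap: [0-1 ALLOC][2-32 FREE]
Op 5: free(a) -> (freed a); heap: [0-32 FREE]
Op 6: b = malloc(10) -> b = 0; heap: [0-9 ALLOC][10-32 FREE]
Op 7: free(b) -> (freed b); heap: [0-32 FREE]
Op 8: c = malloc(3) -> c = 0; heap: [0-2 ALLOC][3-32 FREE]
malloc(20): first-fit scan over [0-2 ALLOC][3-32 FREE] -> 3

Answer: 3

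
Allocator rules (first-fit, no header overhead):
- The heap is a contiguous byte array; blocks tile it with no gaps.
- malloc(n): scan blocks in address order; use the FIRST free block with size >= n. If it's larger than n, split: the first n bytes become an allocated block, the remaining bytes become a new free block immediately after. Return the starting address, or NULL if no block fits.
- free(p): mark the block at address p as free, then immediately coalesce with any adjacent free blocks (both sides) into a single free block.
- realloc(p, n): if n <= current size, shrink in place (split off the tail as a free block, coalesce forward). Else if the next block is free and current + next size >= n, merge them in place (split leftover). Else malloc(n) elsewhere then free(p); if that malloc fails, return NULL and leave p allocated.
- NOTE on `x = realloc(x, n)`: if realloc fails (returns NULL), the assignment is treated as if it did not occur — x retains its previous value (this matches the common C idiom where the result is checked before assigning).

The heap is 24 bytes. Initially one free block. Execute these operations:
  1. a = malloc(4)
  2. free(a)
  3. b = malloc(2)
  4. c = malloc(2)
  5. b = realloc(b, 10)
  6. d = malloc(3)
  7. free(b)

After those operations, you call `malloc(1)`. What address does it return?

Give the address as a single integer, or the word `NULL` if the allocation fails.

Op 1: a = malloc(4) -> a = 0; heap: [0-3 ALLOC][4-23 FREE]
Op 2: free(a) -> (freed a); heap: [0-23 FREE]
Op 3: b = malloc(2) -> b = 0; heap: [0-1 ALLOC][2-23 FREE]
Op 4: c = malloc(2) -> c = 2; heap: [0-1 ALLOC][2-3 ALLOC][4-23 FREE]
Op 5: b = realloc(b, 10) -> b = 4; heap: [0-1 FREE][2-3 ALLOC][4-13 ALLOC][14-23 FREE]
Op 6: d = malloc(3) -> d = 14; heap: [0-1 FREE][2-3 ALLOC][4-13 ALLOC][14-16 ALLOC][17-23 FREE]
Op 7: free(b) -> (freed b); heap: [0-1 FREE][2-3 ALLOC][4-13 FREE][14-16 ALLOC][17-23 FREE]
malloc(1): first-fit scan over [0-1 FREE][2-3 ALLOC][4-13 FREE][14-16 ALLOC][17-23 FREE] -> 0

Answer: 0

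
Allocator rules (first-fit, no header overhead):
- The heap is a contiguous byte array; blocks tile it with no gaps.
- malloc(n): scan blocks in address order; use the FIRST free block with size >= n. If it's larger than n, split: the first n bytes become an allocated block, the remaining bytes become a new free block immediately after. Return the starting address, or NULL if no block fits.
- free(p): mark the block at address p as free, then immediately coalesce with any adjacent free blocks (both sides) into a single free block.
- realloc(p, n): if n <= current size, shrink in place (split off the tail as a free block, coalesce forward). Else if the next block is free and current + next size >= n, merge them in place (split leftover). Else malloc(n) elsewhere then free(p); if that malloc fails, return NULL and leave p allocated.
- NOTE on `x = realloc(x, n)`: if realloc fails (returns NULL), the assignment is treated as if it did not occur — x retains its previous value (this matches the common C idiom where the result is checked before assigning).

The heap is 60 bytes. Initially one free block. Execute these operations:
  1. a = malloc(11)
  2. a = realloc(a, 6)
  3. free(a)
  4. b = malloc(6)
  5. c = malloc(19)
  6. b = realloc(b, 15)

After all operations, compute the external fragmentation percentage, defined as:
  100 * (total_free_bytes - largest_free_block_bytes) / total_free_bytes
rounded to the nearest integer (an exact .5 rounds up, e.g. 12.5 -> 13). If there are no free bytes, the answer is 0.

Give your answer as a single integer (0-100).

Op 1: a = malloc(11) -> a = 0; heap: [0-10 ALLOC][11-59 FREE]
Op 2: a = realloc(a, 6) -> a = 0; heap: [0-5 ALLOC][6-59 FREE]
Op 3: free(a) -> (freed a); heap: [0-59 FREE]
Op 4: b = malloc(6) -> b = 0; heap: [0-5 ALLOC][6-59 FREE]
Op 5: c = malloc(19) -> c = 6; heap: [0-5 ALLOC][6-24 ALLOC][25-59 FREE]
Op 6: b = realloc(b, 15) -> b = 25; heap: [0-5 FREE][6-24 ALLOC][25-39 ALLOC][40-59 FREE]
Free blocks: [6 20] total_free=26 largest=20 -> 100*(26-20)/26 = 600/26 ≈ 23.077 -> rounds to 23

Answer: 23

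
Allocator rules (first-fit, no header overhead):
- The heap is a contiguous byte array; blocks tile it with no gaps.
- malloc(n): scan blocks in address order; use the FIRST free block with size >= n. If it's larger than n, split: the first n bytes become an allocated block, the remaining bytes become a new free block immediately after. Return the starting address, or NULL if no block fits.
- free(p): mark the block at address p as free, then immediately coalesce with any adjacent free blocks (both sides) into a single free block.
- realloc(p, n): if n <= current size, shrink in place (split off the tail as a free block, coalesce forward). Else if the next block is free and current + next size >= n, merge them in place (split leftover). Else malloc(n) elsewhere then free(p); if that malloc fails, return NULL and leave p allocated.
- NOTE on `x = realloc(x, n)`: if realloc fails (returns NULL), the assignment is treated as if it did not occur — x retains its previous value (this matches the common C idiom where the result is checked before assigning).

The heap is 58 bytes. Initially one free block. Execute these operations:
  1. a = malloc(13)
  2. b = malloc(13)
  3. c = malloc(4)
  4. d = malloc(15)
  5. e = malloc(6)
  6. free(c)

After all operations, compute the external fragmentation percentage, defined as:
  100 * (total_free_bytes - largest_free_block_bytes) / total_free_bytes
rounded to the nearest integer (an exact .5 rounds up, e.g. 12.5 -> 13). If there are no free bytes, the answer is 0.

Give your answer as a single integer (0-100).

Answer: 36

Derivation:
Op 1: a = malloc(13) -> a = 0; heap: [0-12 ALLOC][13-57 FREE]
Op 2: b = malloc(13) -> b = 13; heap: [0-12 ALLOC][13-25 ALLOC][26-57 FREE]
Op 3: c = malloc(4) -> c = 26; heap: [0-12 ALLOC][13-25 ALLOC][26-29 ALLOC][30-57 FREE]
Op 4: d = malloc(15) -> d = 30; heap: [0-12 ALLOC][13-25 ALLOC][26-29 ALLOC][30-44 ALLOC][45-57 FREE]
Op 5: e = malloc(6) -> e = 45; heap: [0-12 ALLOC][13-25 ALLOC][26-29 ALLOC][30-44 ALLOC][45-50 ALLOC][51-57 FREE]
Op 6: free(c) -> (freed c); heap: [0-12 ALLOC][13-25 ALLOC][26-29 FREE][30-44 ALLOC][45-50 ALLOC][51-57 FREE]
Free blocks: [4 7] total_free=11 largest=7 -> 100*(11-7)/11 = 400/11 ≈ 36.364 -> rounds to 36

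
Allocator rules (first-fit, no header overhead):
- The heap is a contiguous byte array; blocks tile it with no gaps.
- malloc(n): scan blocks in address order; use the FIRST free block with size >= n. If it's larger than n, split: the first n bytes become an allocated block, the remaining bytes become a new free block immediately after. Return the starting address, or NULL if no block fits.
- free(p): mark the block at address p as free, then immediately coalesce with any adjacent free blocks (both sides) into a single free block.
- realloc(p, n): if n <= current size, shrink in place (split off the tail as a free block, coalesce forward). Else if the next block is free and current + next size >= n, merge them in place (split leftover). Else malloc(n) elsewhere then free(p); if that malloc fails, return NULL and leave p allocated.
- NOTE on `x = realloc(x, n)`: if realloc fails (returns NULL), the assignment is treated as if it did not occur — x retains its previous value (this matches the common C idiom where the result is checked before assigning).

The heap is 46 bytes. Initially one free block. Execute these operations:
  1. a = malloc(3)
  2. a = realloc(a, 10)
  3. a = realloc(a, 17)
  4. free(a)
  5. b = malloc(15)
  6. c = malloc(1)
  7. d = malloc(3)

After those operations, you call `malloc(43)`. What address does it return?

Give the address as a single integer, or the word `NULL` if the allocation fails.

Op 1: a = malloc(3) -> a = 0; heap: [0-2 ALLOC][3-45 FREE]
Op 2: a = realloc(a, 10) -> a = 0; heap: [0-9 ALLOC][10-45 FREE]
Op 3: a = realloc(a, 17) -> a = 0; heap: [0-16 ALLOC][17-45 FREE]
Op 4: free(a) -> (freed a); heap: [0-45 FREE]
Op 5: b = malloc(15) -> b = 0; heap: [0-14 ALLOC][15-45 FREE]
Op 6: c = malloc(1) -> c = 15; heap: [0-14 ALLOC][15-15 ALLOC][16-45 FREE]
Op 7: d = malloc(3) -> d = 16; heap: [0-14 ALLOC][15-15 ALLOC][16-18 ALLOC][19-45 FREE]
malloc(43): first-fit scan over [0-14 ALLOC][15-15 ALLOC][16-18 ALLOC][19-45 FREE] -> NULL

Answer: NULL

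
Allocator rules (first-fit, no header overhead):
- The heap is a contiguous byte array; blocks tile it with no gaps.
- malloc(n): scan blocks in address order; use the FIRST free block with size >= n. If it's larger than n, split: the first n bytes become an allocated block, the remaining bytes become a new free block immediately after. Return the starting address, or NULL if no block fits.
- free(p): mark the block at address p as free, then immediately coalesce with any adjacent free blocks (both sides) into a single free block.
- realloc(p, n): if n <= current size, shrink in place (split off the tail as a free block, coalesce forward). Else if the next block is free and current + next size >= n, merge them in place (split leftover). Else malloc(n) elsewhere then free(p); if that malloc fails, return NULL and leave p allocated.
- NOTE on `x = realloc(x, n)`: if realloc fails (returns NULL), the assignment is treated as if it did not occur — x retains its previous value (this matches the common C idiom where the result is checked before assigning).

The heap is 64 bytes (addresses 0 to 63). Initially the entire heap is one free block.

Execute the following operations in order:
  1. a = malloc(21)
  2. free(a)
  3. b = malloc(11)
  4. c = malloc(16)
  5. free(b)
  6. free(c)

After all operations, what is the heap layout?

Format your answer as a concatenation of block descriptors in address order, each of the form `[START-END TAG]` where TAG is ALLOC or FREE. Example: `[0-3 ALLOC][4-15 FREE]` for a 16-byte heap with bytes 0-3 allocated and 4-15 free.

Op 1: a = malloc(21) -> a = 0; heap: [0-20 ALLOC][21-63 FREE]
Op 2: free(a) -> (freed a); heap: [0-63 FREE]
Op 3: b = malloc(11) -> b = 0; heap: [0-10 ALLOC][11-63 FREE]
Op 4: c = malloc(16) -> c = 11; heap: [0-10 ALLOC][11-26 ALLOC][27-63 FREE]
Op 5: free(b) -> (freed b); heap: [0-10 FREE][11-26 ALLOC][27-63 FREE]
Op 6: free(c) -> (freed c); heap: [0-63 FREE]

Answer: [0-63 FREE]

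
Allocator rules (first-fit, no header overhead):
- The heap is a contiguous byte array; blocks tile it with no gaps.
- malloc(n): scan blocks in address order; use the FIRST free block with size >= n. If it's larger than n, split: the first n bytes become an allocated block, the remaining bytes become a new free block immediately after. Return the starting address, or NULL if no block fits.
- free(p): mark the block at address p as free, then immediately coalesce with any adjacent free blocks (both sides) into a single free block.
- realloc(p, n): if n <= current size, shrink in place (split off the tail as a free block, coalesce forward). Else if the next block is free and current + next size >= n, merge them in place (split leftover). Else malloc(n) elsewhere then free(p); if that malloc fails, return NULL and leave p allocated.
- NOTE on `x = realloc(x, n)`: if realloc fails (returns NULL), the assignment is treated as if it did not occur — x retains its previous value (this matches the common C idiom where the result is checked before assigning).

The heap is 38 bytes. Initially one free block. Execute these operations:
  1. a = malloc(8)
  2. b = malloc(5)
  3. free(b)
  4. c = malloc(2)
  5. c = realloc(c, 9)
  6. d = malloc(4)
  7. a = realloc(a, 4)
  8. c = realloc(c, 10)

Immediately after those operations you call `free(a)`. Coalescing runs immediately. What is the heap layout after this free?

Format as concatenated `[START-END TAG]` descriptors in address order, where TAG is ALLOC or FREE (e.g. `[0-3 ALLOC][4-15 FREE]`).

Answer: [0-16 FREE][17-20 ALLOC][21-30 ALLOC][31-37 FREE]

Derivation:
Op 1: a = malloc(8) -> a = 0; heap: [0-7 ALLOC][8-37 FREE]
Op 2: b = malloc(5) -> b = 8; heap: [0-7 ALLOC][8-12 ALLOC][13-37 FREE]
Op 3: free(b) -> (freed b); heap: [0-7 ALLOC][8-37 FREE]
Op 4: c = malloc(2) -> c = 8; heap: [0-7 ALLOC][8-9 ALLOC][10-37 FREE]
Op 5: c = realloc(c, 9) -> c = 8; heap: [0-7 ALLOC][8-16 ALLOC][17-37 FREE]
Op 6: d = malloc(4) -> d = 17; heap: [0-7 ALLOC][8-16 ALLOC][17-20 ALLOC][21-37 FREE]
Op 7: a = realloc(a, 4) -> a = 0; heap: [0-3 ALLOC][4-7 FREE][8-16 ALLOC][17-20 ALLOC][21-37 FREE]
Op 8: c = realloc(c, 10) -> c = 21; heap: [0-3 ALLOC][4-16 FREE][17-20 ALLOC][21-30 ALLOC][31-37 FREE]
free(a): a = 0 -> block [0-3 ALLOC]; mark free, coalesce with adjacent free neighbors -> [0-16 FREE][17-20 ALLOC][21-30 ALLOC][31-37 FREE]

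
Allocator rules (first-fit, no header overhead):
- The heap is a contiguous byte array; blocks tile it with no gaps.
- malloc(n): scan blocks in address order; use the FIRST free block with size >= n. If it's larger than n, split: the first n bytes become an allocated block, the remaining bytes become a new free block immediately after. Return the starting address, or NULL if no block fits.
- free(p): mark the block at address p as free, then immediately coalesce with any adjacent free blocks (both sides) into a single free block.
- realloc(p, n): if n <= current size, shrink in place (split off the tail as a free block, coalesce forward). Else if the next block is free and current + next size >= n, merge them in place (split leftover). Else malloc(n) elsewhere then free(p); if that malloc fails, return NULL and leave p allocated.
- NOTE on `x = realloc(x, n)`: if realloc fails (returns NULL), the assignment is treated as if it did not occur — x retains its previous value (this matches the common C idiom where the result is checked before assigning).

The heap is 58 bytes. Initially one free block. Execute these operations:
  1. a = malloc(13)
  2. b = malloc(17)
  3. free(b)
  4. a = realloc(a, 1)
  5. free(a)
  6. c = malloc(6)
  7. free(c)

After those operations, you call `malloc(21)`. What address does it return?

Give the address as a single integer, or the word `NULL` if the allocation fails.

Answer: 0

Derivation:
Op 1: a = malloc(13) -> a = 0; heap: [0-12 ALLOC][13-57 FREE]
Op 2: b = malloc(17) -> b = 13; heap: [0-12 ALLOC][13-29 ALLOC][30-57 FREE]
Op 3: free(b) -> (freed b); heap: [0-12 ALLOC][13-57 FREE]
Op 4: a = realloc(a, 1) -> a = 0; heap: [0-0 ALLOC][1-57 FREE]
Op 5: free(a) -> (freed a); heap: [0-57 FREE]
Op 6: c = malloc(6) -> c = 0; heap: [0-5 ALLOC][6-57 FREE]
Op 7: free(c) -> (freed c); heap: [0-57 FREE]
malloc(21): first-fit scan over [0-57 FREE] -> 0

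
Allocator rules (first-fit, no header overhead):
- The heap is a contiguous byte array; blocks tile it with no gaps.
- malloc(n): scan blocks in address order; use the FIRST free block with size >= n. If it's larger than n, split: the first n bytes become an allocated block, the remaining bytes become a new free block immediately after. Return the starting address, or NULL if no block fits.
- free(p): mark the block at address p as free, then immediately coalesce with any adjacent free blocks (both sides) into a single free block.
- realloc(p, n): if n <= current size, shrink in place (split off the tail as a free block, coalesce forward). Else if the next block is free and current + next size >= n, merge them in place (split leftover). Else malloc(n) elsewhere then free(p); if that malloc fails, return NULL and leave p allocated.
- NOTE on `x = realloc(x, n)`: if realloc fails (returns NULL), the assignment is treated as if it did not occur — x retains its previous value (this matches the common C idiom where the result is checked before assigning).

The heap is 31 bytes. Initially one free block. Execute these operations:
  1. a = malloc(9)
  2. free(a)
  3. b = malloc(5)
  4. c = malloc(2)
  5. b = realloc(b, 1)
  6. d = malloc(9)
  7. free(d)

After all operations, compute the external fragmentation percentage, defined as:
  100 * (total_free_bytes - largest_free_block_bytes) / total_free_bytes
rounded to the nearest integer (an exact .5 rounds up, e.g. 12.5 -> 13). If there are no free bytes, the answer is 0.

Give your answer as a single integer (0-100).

Op 1: a = malloc(9) -> a = 0; heap: [0-8 ALLOC][9-30 FREE]
Op 2: free(a) -> (freed a); heap: [0-30 FREE]
Op 3: b = malloc(5) -> b = 0; heap: [0-4 ALLOC][5-30 FREE]
Op 4: c = malloc(2) -> c = 5; heap: [0-4 ALLOC][5-6 ALLOC][7-30 FREE]
Op 5: b = realloc(b, 1) -> b = 0; heap: [0-0 ALLOC][1-4 FREE][5-6 ALLOC][7-30 FREE]
Op 6: d = malloc(9) -> d = 7; heap: [0-0 ALLOC][1-4 FREE][5-6 ALLOC][7-15 ALLOC][16-30 FREE]
Op 7: free(d) -> (freed d); heap: [0-0 ALLOC][1-4 FREE][5-6 ALLOC][7-30 FREE]
Free blocks: [4 24] total_free=28 largest=24 -> 100*(28-24)/28 = 400/28 ≈ 14.286 -> rounds to 14

Answer: 14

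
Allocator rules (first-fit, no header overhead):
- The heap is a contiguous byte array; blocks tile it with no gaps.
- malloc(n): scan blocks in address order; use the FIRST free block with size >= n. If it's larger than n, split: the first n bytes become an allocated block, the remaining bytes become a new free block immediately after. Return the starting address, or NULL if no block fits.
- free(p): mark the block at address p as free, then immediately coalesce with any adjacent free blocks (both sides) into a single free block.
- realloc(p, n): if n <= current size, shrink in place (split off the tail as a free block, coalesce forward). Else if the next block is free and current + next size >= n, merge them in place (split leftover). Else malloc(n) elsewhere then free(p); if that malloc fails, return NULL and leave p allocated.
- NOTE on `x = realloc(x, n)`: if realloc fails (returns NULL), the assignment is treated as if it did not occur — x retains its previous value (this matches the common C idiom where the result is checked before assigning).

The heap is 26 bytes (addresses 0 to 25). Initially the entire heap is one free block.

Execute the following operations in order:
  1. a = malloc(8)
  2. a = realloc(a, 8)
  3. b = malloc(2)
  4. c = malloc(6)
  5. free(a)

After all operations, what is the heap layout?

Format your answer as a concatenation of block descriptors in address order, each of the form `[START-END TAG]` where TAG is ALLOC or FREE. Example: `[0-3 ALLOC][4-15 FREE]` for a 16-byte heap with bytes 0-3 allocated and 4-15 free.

Answer: [0-7 FREE][8-9 ALLOC][10-15 ALLOC][16-25 FREE]

Derivation:
Op 1: a = malloc(8) -> a = 0; heap: [0-7 ALLOC][8-25 FREE]
Op 2: a = realloc(a, 8) -> a = 0; heap: [0-7 ALLOC][8-25 FREE]
Op 3: b = malloc(2) -> b = 8; heap: [0-7 ALLOC][8-9 ALLOC][10-25 FREE]
Op 4: c = malloc(6) -> c = 10; heap: [0-7 ALLOC][8-9 ALLOC][10-15 ALLOC][16-25 FREE]
Op 5: free(a) -> (freed a); heap: [0-7 FREE][8-9 ALLOC][10-15 ALLOC][16-25 FREE]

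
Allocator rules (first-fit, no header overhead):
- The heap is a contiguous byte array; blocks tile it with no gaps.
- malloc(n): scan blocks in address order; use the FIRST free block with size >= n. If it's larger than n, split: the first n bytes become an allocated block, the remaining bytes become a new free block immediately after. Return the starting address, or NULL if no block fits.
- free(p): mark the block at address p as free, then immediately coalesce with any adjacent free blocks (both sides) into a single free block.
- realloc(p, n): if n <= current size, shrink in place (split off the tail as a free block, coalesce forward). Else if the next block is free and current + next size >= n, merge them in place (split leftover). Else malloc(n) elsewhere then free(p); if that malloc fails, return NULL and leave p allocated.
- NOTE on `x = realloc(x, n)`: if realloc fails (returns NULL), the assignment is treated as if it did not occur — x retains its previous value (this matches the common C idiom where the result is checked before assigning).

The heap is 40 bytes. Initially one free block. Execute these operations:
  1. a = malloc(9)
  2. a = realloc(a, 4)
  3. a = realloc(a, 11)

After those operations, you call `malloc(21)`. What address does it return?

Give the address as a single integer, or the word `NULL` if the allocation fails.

Answer: 11

Derivation:
Op 1: a = malloc(9) -> a = 0; heap: [0-8 ALLOC][9-39 FREE]
Op 2: a = realloc(a, 4) -> a = 0; heap: [0-3 ALLOC][4-39 FREE]
Op 3: a = realloc(a, 11) -> a = 0; heap: [0-10 ALLOC][11-39 FREE]
malloc(21): first-fit scan over [0-10 ALLOC][11-39 FREE] -> 11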